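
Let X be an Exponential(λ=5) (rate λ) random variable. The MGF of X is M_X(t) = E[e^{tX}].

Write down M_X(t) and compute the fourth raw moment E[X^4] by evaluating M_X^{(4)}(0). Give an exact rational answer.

E[X^4] = D^4[M](0) = 24/625

M_X(t) = 5/(5 - t)
D^4[M](t) = -120/(t^5 - 25*t^4 + 250*t^3 - 1250*t^2 + 3125*t - 3125)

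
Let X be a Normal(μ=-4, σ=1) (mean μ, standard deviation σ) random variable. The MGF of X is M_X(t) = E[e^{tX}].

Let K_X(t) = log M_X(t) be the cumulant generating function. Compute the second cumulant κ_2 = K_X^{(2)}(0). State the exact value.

κ_2 = K′′(0) = 1

M_X(t) = e^(t^2/2 - 4*t)
K_X(t) = log M_X(t) = t^2/2 - 4*t
K′(t) = t - 4
K′′(t) = 1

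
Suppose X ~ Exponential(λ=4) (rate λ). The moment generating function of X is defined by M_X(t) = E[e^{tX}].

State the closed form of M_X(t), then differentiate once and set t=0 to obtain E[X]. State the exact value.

M_X(t) = 4/(4 - t)
M′(t) = 4/(t^2 - 8*t + 16)

E[X] = M′(0) = 1/4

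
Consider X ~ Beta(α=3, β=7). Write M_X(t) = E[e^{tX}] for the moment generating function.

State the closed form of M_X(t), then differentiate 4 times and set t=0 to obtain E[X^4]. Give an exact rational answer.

E[X^4] = M^(4)(0) = 3/143

M_X(t) = ₁F₁(3; 10; t)
M^(4)(t) = 3*₁F₁(7; 14; t)/143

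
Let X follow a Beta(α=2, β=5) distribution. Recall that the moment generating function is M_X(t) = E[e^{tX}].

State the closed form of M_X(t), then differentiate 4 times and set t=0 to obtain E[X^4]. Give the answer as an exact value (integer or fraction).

E[X^4] = M′′′′(0) = 1/42

M_X(t) = ₁F₁(2; 7; t)
M′(t) = 2*₁F₁(3; 8; t)/7
M′′(t) = 3*₁F₁(4; 9; t)/28
M′′′(t) = ₁F₁(5; 10; t)/21
M′′′′(t) = ₁F₁(6; 11; t)/42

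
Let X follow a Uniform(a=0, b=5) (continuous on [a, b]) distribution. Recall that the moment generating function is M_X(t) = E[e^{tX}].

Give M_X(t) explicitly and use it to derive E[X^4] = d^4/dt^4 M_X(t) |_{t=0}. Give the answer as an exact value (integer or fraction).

E[X^4] = D^4[M](0) = 125

M_X(t) = (e^(5*t) - 1)/(5*t)
D^4[M](t) = (625*t^4*e^(5*t) - 500*t^3*e^(5*t) + 300*t^2*e^(5*t) - 120*t*e^(5*t) + 24*e^(5*t) - 24)/(5*t^5)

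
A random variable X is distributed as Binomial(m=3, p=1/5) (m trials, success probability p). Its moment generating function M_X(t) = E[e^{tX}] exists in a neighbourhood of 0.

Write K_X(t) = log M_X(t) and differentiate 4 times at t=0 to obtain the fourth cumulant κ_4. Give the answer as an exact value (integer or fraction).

κ_4 = D^4[K](0) = 12/625

M_X(t) = (e^(t)/5 + 4/5)^3
K_X(t) = log M_X(t) = 3*log(e^(t)/5 + 4/5)
D^4[K](t) = (12*e^(3*t) - 192*e^(2*t) + 192*e^(t))/(e^(4*t) + 16*e^(3*t) + 96*e^(2*t) + 256*e^(t) + 256)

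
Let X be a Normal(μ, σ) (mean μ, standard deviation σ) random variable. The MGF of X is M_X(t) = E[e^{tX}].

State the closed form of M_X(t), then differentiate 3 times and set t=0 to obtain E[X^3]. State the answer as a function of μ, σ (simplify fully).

E[X^3] = d^3M/dt^3 |_{t=0} = μ*(μ^2 + 3*σ^2)

M_X(t) = e^(μ*t + σ^2*t^2/2)
dM/dt = μ*e^(μ*t)*e^(σ^2*t^2/2) + σ^2*t*e^(μ*t)*e^(σ^2*t^2/2)
d^2M/dt^2 = μ^2*e^(μ*t)*e^(σ^2*t^2/2) + 2*μ*σ^2*t*e^(μ*t)*e^(σ^2*t^2/2) + σ^4*t^2*e^(μ*t)*e^(σ^2*t^2/2) + σ^2*e^(μ*t)*e^(σ^2*t^2/2)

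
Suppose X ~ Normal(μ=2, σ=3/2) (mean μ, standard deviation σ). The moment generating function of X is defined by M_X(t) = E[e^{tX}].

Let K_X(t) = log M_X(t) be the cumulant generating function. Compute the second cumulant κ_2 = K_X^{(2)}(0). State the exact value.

κ_2 = d^2K/dt^2 |_{t=0} = 9/4

M_X(t) = e^(9*t^2/8 + 2*t)
K_X(t) = log M_X(t) = 9*t^2/8 + 2*t
dK/dt = 9*t/4 + 2
d^2K/dt^2 = 9/4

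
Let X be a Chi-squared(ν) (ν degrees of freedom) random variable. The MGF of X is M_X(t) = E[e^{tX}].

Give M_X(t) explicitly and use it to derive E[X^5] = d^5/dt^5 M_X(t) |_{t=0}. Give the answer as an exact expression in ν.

M_X(t) = (1 - 2*t)^(-ν/2)
M′(t) = -ν/(2*t*(1 - 2*t)^(ν/2) - (1 - 2*t)^(ν/2))
M′′(t) = (ν^2 + 2*ν)/(4*t^2*(1 - 2*t)^(ν/2) - 4*t*(1 - 2*t)^(ν/2) + (1 - 2*t)^(ν/2))
M′′′(t) = (-ν^3 - 6*ν^2 - 8*ν)/(8*t^3*(1 - 2*t)^(ν/2) - 12*t^2*(1 - 2*t)^(ν/2) + 6*t*(1 - 2*t)^(ν/2) - (1 - 2*t)^(ν/2))
M′′′′(t) = (ν^4 + 12*ν^3 + 44*ν^2 + 48*ν)/(16*t^4*(1 - 2*t)^(ν/2) - 32*t^3*(1 - 2*t)^(ν/2) + 24*t^2*(1 - 2*t)^(ν/2) - 8*t*(1 - 2*t)^(ν/2) + (1 - 2*t)^(ν/2))

E[X^5] = M′′′′′(0) = ν*(ν^4 + 20*ν^3 + 140*ν^2 + 400*ν + 384)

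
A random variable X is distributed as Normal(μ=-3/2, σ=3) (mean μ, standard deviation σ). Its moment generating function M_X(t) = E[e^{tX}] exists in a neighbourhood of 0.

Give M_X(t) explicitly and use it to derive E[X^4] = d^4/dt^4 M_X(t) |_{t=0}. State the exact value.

E[X^4] = D^4[M](0) = 5913/16

M_X(t) = e^(9*t^2/2 - 3*t/2)
D^4[M](t) = (104976*t^4*e^(9*t^2/2) - 69984*t^3*e^(9*t^2/2) + 87480*t^2*e^(9*t^2/2) - 25272*t*e^(9*t^2/2) + 5913*e^(9*t^2/2))*e^(-3*t/2)/16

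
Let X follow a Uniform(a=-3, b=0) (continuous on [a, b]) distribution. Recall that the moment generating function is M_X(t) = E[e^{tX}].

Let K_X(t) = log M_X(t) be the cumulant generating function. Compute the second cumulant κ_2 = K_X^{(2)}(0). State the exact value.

κ_2 = K^(2)(0) = 3/4

M_X(t) = (1 - e^(-3*t))/(3*t)
K_X(t) = log M_X(t) = -log(t) + log(1 - e^(-3*t)) - log(3)
K^(2)(t) = (-9*t^2*e^(3*t) + e^(6*t) - 2*e^(3*t) + 1)/(t^2*e^(6*t) - 2*t^2*e^(3*t) + t^2)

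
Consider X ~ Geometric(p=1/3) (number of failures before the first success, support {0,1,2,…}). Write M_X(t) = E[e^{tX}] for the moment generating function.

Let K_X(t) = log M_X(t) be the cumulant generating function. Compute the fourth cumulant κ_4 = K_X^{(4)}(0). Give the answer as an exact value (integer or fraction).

M_X(t) = 1/(3*(1 - 2*e^(t)/3))
K_X(t) = log M_X(t) = -log(1 - 2*e^(t)/3) - log(3)
dK/dt = -2*e^(t)/(2*e^(t) - 3)
d^2K/dt^2 = 6*e^(t)/(4*e^(2*t) - 12*e^(t) + 9)
d^3K/dt^3 = (-12*e^(2*t) - 18*e^(t))/(8*e^(3*t) - 36*e^(2*t) + 54*e^(t) - 27)
d^4K/dt^4 = (24*e^(3*t) + 144*e^(2*t) + 54*e^(t))/(16*e^(4*t) - 96*e^(3*t) + 216*e^(2*t) - 216*e^(t) + 81)

κ_4 = d^4K/dt^4 |_{t=0} = 222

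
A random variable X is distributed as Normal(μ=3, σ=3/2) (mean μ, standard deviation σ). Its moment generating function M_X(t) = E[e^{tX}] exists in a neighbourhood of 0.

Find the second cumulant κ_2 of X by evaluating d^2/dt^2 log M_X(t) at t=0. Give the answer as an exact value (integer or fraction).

M_X(t) = e^(9*t^2/8 + 3*t)
K_X(t) = log M_X(t) = 9*t^2/8 + 3*t
K′(t) = 9*t/4 + 3
K′′(t) = 9/4

κ_2 = K′′(0) = 9/4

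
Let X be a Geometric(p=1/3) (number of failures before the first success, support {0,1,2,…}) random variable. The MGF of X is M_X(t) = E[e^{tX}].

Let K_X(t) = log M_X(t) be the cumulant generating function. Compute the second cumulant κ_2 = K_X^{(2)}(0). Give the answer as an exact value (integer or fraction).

κ_2 = K′′(0) = 6

M_X(t) = 1/(3*(1 - 2*e^(t)/3))
K_X(t) = log M_X(t) = -log(1 - 2*e^(t)/3) - log(3)
K′(t) = -2*e^(t)/(2*e^(t) - 3)
K′′(t) = 6*e^(t)/(4*e^(2*t) - 12*e^(t) + 9)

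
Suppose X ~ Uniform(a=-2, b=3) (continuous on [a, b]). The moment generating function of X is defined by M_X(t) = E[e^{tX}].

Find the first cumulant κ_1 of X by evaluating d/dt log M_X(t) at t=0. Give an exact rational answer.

κ_1 = dK/dt |_{t=0} = 1/2

M_X(t) = (e^(3*t) - e^(-2*t))/(5*t)
K_X(t) = log M_X(t) = -log(t) + log(e^(3*t) - e^(-2*t)) - log(5)
dK/dt = (3*t*e^(5*t) + 2*t - e^(5*t) + 1)/(t*e^(5*t) - t)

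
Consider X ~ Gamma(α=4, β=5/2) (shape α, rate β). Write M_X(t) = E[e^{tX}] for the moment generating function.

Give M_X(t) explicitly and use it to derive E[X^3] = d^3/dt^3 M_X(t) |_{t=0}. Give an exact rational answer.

M_X(t) = 625/(16*(5/2 - t)^4)
M′(t) = -5000/(32*t^5 - 400*t^4 + 2000*t^3 - 5000*t^2 + 6250*t - 3125)
M′′(t) = 50000/(64*t^6 - 960*t^5 + 6000*t^4 - 20000*t^3 + 37500*t^2 - 37500*t + 15625)
M′′′(t) = -600000/(128*t^7 - 2240*t^6 + 16800*t^5 - 70000*t^4 + 175000*t^3 - 262500*t^2 + 218750*t - 78125)

E[X^3] = M′′′(0) = 192/25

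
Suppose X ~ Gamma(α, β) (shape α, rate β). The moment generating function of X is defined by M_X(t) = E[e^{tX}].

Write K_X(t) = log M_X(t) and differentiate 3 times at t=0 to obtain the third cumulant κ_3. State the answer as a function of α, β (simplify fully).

κ_3 = K′′′(0) = 2*α/β^3

M_X(t) = (β/(β - t))^α
K_X(t) = log M_X(t) = α*(log(β) - log(β - t))
K′(t) = -α/(-β + t)
K′′(t) = α/(β^2 - 2*β*t + t^2)
K′′′(t) = -2*α/(-β^3 + 3*β^2*t - 3*β*t^2 + t^3)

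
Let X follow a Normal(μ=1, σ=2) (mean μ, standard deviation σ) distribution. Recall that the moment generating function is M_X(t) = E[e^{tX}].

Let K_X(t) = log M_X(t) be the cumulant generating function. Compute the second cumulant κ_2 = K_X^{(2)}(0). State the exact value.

M_X(t) = e^(2*t^2 + t)
K_X(t) = log M_X(t) = 2*t^2 + t
D^2[K](t) = 4

κ_2 = D^2[K](0) = 4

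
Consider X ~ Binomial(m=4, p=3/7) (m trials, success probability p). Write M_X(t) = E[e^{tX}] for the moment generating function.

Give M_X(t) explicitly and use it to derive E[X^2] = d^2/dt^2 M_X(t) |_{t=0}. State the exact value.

E[X^2] = d^2M/dt^2 |_{t=0} = 192/49

M_X(t) = (3*e^(t)/7 + 4/7)^4
dM/dt = 324*e^(4*t)/2401 + 1296*e^(3*t)/2401 + 1728*e^(2*t)/2401 + 768*e^(t)/2401
d^2M/dt^2 = 1296*e^(4*t)/2401 + 3888*e^(3*t)/2401 + 3456*e^(2*t)/2401 + 768*e^(t)/2401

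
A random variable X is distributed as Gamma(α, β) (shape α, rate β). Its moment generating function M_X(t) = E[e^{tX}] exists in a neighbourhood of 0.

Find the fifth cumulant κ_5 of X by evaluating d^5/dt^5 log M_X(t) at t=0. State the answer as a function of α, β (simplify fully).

κ_5 = D^5[K](0) = 24*α/β^5

M_X(t) = (β/(β - t))^α
K_X(t) = log M_X(t) = α*(log(β) - log(β - t))
D^5[K](t) = -24*α/(-β^5 + 5*β^4*t - 10*β^3*t^2 + 10*β^2*t^3 - 5*β*t^4 + t^5)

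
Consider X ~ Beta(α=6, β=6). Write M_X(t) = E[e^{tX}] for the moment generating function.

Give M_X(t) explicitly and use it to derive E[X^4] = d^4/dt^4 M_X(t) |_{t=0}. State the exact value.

M_X(t) = ₁F₁(6; 12; t)
M^(4)(t) = 6*₁F₁(10; 16; t)/65

E[X^4] = M^(4)(0) = 6/65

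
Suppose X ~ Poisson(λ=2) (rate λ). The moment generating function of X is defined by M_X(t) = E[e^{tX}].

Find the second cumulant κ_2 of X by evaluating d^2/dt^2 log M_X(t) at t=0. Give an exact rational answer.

κ_2 = K′′(0) = 2

M_X(t) = e^(2*e^(t) - 2)
K_X(t) = log M_X(t) = 2*e^(t) - 2
K′(t) = 2*e^(t)
K′′(t) = 2*e^(t)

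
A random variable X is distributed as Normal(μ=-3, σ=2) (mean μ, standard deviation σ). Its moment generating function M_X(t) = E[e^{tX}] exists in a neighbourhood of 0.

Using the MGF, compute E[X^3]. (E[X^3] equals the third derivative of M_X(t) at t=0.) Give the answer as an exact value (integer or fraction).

E[X^3] = d^3M/dt^3 |_{t=0} = -63

M_X(t) = e^(2*t^2 - 3*t)
dM/dt = 4*t*e^(-3*t)*e^(2*t^2) - 3*e^(-3*t)*e^(2*t^2)
d^2M/dt^2 = (16*t^2*e^(2*t^2) - 24*t*e^(2*t^2) + 13*e^(2*t^2))*e^(-3*t)
d^3M/dt^3 = (64*t^3*e^(2*t^2) - 144*t^2*e^(2*t^2) + 156*t*e^(2*t^2) - 63*e^(2*t^2))*e^(-3*t)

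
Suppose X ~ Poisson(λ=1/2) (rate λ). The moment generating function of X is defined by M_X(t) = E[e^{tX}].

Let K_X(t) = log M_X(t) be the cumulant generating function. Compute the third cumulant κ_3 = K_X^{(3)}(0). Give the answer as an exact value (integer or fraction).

κ_3 = K′′′(0) = 1/2

M_X(t) = e^(e^(t)/2 - 1/2)
K_X(t) = log M_X(t) = e^(t)/2 - 1/2
K′(t) = e^(t)/2
K′′(t) = e^(t)/2
K′′′(t) = e^(t)/2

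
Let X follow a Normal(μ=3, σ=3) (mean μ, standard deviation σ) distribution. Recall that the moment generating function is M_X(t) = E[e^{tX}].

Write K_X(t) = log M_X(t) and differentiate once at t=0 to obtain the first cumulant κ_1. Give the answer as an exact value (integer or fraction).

M_X(t) = e^(9*t^2/2 + 3*t)
K_X(t) = log M_X(t) = 9*t^2/2 + 3*t
dK/dt = 9*t + 3

κ_1 = dK/dt |_{t=0} = 3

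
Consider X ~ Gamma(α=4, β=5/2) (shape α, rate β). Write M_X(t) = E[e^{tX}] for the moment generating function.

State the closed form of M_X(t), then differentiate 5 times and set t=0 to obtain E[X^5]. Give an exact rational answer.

E[X^5] = M′′′′′(0) = 43008/625

M_X(t) = 625/(16*(5/2 - t)^4)
M′(t) = -5000/(32*t^5 - 400*t^4 + 2000*t^3 - 5000*t^2 + 6250*t - 3125)
M′′(t) = 50000/(64*t^6 - 960*t^5 + 6000*t^4 - 20000*t^3 + 37500*t^2 - 37500*t + 15625)
M′′′(t) = -600000/(128*t^7 - 2240*t^6 + 16800*t^5 - 70000*t^4 + 175000*t^3 - 262500*t^2 + 218750*t - 78125)
M′′′′(t) = 8400000/(256*t^8 - 5120*t^7 + 44800*t^6 - 224000*t^5 + 700000*t^4 - 1400000*t^3 + 1750000*t^2 - 1250000*t + 390625)
M′′′′′(t) = -134400000/(512*t^9 - 11520*t^8 + 115200*t^7 - 672000*t^6 + 2520000*t^5 - 6300000*t^4 + 10500000*t^3 - 11250000*t^2 + 7031250*t - 1953125)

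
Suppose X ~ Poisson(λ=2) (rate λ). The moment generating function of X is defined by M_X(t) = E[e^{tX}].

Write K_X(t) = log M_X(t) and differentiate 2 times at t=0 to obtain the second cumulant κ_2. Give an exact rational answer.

κ_2 = d^2K/dt^2 |_{t=0} = 2

M_X(t) = e^(2*e^(t) - 2)
K_X(t) = log M_X(t) = 2*e^(t) - 2
dK/dt = 2*e^(t)
d^2K/dt^2 = 2*e^(t)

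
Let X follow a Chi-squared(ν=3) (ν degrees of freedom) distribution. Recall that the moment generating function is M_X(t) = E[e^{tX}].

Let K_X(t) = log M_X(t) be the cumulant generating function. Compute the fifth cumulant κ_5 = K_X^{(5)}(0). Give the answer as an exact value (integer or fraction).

κ_5 = D^5[K](0) = 1152

M_X(t) = (1 - 2*t)^(-3/2)
K_X(t) = log M_X(t) = -3*log(1 - 2*t)/2
D^5[K](t) = -1152/(32*t^5 - 80*t^4 + 80*t^3 - 40*t^2 + 10*t - 1)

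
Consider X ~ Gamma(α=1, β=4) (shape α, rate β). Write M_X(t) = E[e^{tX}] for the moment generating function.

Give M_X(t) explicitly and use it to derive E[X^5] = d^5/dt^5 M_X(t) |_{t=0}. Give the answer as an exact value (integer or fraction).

E[X^5] = d^5M/dt^5 |_{t=0} = 15/128

M_X(t) = 4/(4 - t)
dM/dt = 4/(t^2 - 8*t + 16)
d^2M/dt^2 = -8/(t^3 - 12*t^2 + 48*t - 64)
d^3M/dt^3 = 24/(t^4 - 16*t^3 + 96*t^2 - 256*t + 256)
d^4M/dt^4 = -96/(t^5 - 20*t^4 + 160*t^3 - 640*t^2 + 1280*t - 1024)
d^5M/dt^5 = 480/(t^6 - 24*t^5 + 240*t^4 - 1280*t^3 + 3840*t^2 - 6144*t + 4096)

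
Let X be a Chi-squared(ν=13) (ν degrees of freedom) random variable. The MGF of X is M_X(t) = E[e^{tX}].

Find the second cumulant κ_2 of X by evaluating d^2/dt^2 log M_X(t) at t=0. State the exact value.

M_X(t) = (1 - 2*t)^(-13/2)
K_X(t) = log M_X(t) = -13*log(1 - 2*t)/2
K^(2)(t) = 26/(4*t^2 - 4*t + 1)

κ_2 = K^(2)(0) = 26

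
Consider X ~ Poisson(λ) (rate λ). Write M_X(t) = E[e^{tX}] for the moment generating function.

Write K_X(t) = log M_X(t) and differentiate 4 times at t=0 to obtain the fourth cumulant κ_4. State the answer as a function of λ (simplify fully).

κ_4 = K′′′′(0) = λ

M_X(t) = e^(λ*(e^(t) - 1))
K_X(t) = log M_X(t) = λ*(e^(t) - 1)
K′(t) = λ*e^(t)
K′′(t) = λ*e^(t)
K′′′(t) = λ*e^(t)
K′′′′(t) = λ*e^(t)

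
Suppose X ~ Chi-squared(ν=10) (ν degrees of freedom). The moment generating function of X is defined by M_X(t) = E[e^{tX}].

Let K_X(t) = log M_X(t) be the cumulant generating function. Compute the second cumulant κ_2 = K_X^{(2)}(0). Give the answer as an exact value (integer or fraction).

M_X(t) = (1 - 2*t)^(-5)
K_X(t) = log M_X(t) = -5*log(1 - 2*t)
dK/dt = -10/(2*t - 1)
d^2K/dt^2 = 20/(4*t^2 - 4*t + 1)

κ_2 = d^2K/dt^2 |_{t=0} = 20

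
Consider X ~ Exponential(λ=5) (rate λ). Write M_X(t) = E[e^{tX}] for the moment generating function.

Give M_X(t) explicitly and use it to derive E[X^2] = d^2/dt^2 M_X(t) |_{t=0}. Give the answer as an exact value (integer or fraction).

M_X(t) = 5/(5 - t)
D^2[M](t) = -10/(t^3 - 15*t^2 + 75*t - 125)

E[X^2] = D^2[M](0) = 2/25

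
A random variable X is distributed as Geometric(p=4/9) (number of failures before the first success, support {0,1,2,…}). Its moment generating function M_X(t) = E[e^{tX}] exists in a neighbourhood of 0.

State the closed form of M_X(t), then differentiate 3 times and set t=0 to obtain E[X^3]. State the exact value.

E[X^3] = M^(3)(0) = 715/32

M_X(t) = 4/(9*(1 - 5*e^(t)/9))
M^(3)(t) = (500*e^(3*t) + 3600*e^(2*t) + 1620*e^(t))/(625*e^(4*t) - 4500*e^(3*t) + 12150*e^(2*t) - 14580*e^(t) + 6561)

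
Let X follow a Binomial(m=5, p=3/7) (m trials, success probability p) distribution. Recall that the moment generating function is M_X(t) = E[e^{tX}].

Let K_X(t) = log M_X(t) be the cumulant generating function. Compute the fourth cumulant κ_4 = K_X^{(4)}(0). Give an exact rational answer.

κ_4 = D^4[K](0) = -1380/2401

M_X(t) = (3*e^(t)/7 + 4/7)^5
K_X(t) = log M_X(t) = 5*log(3*e^(t)/7 + 4/7)
D^4[K](t) = (540*e^(3*t) - 2880*e^(2*t) + 960*e^(t))/(81*e^(4*t) + 432*e^(3*t) + 864*e^(2*t) + 768*e^(t) + 256)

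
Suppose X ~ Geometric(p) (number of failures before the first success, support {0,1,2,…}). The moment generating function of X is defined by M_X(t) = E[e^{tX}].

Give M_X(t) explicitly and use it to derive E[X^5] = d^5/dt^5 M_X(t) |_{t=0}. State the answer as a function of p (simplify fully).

E[X^5] = d^5M/dt^5 |_{t=0} = -1 + 31/p - 180/p^2 + 390/p^3 - 360/p^4 + 120/p^5

M_X(t) = p/(-(1 - p)*e^(t) + 1)
dM/dt = (-p^2*e^(t) + p*e^(t))/(p^2*e^(2*t) - 2*p*e^(2*t) + 2*p*e^(t) + e^(2*t) - 2*e^(t) + 1)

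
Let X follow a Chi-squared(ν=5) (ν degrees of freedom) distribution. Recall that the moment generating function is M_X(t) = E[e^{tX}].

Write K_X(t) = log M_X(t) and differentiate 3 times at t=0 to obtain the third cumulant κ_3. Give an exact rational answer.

M_X(t) = (1 - 2*t)^(-5/2)
K_X(t) = log M_X(t) = -5*log(1 - 2*t)/2
K′(t) = -5/(2*t - 1)
K′′(t) = 10/(4*t^2 - 4*t + 1)
K′′′(t) = -40/(8*t^3 - 12*t^2 + 6*t - 1)

κ_3 = K′′′(0) = 40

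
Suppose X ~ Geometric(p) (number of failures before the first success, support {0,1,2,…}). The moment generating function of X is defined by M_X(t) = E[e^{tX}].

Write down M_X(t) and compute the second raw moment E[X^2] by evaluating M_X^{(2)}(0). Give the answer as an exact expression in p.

E[X^2] = D^2[M](0) = 1 - 3/p + 2/p^2

M_X(t) = p/(-(1 - p)*e^(t) + 1)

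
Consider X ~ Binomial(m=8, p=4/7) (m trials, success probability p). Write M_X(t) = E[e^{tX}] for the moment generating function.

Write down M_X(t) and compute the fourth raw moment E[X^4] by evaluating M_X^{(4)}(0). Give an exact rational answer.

M_X(t) = (4*e^(t)/7 + 3/7)^8

E[X^4] = d^4M/dt^4 |_{t=0} = 235936/343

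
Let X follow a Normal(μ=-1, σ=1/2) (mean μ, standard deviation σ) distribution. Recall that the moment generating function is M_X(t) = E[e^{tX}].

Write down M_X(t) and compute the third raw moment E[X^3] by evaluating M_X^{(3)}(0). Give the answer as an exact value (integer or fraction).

E[X^3] = d^3M/dt^3 |_{t=0} = -7/4

M_X(t) = e^(t^2/8 - t)
dM/dt = t*e^(-t)*e^(t^2/8)/4 - e^(-t)*e^(t^2/8)
d^2M/dt^2 = (t^2*e^(t^2/8) - 8*t*e^(t^2/8) + 20*e^(t^2/8))*e^(-t)/16
d^3M/dt^3 = (t^3*e^(t^2/8) - 12*t^2*e^(t^2/8) + 60*t*e^(t^2/8) - 112*e^(t^2/8))*e^(-t)/64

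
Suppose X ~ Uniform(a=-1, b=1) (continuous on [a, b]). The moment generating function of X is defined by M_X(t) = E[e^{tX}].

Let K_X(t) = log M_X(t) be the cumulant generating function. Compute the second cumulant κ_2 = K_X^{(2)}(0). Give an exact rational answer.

κ_2 = K^(2)(0) = 1/3

M_X(t) = (e^(t) - e^(-t))/(2*t)
K_X(t) = log M_X(t) = -log(t) + log(e^(t) - e^(-t)) - log(2)
K^(2)(t) = (-4*t^2*e^(2*t) + e^(4*t) - 2*e^(2*t) + 1)/(t^2*e^(4*t) - 2*t^2*e^(2*t) + t^2)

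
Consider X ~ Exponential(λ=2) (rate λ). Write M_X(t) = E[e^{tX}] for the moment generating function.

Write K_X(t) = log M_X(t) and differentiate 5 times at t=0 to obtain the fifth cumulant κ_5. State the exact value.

M_X(t) = 2/(2 - t)
K_X(t) = log M_X(t) = -log(2 - t) + log(2)
dK/dt = -1/(t - 2)
d^2K/dt^2 = 1/(t^2 - 4*t + 4)
d^3K/dt^3 = -2/(t^3 - 6*t^2 + 12*t - 8)
d^4K/dt^4 = 6/(t^4 - 8*t^3 + 24*t^2 - 32*t + 16)
d^5K/dt^5 = -24/(t^5 - 10*t^4 + 40*t^3 - 80*t^2 + 80*t - 32)

κ_5 = d^5K/dt^5 |_{t=0} = 3/4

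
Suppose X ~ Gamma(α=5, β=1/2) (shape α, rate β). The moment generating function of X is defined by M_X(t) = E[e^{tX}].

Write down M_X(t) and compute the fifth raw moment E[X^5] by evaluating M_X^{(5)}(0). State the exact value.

M_X(t) = 1/(32*(1/2 - t)^5)
D^5[M](t) = 483840/(1024*t^10 - 5120*t^9 + 11520*t^8 - 15360*t^7 + 13440*t^6 - 8064*t^5 + 3360*t^4 - 960*t^3 + 180*t^2 - 20*t + 1)

E[X^5] = D^5[M](0) = 483840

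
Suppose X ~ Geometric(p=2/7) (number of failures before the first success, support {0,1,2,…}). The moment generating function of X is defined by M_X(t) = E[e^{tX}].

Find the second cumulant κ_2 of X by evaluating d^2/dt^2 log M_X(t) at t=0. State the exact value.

κ_2 = d^2K/dt^2 |_{t=0} = 35/4

M_X(t) = 2/(7*(1 - 5*e^(t)/7))
K_X(t) = log M_X(t) = -log(1 - 5*e^(t)/7) - log(7) + log(2)
dK/dt = -5*e^(t)/(5*e^(t) - 7)
d^2K/dt^2 = 35*e^(t)/(25*e^(2*t) - 70*e^(t) + 49)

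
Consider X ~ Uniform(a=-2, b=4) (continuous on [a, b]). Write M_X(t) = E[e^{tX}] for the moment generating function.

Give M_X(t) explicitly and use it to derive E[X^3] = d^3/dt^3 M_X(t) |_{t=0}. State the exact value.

M_X(t) = (e^(4*t) - e^(-2*t))/(6*t)
M′(t) = (4*t*e^(6*t) + 2*t - e^(6*t) + 1)*e^(-2*t)/(6*t^2)
M′′(t) = (8*t^2*e^(6*t) - 2*t^2 - 4*t*e^(6*t) - 2*t + e^(6*t) - 1)*e^(-2*t)/(3*t^3)
M′′′(t) = (32*t^3*e^(6*t) + 4*t^3 - 24*t^2*e^(6*t) + 6*t^2 + 12*t*e^(6*t) + 6*t - 3*e^(6*t) + 3)*e^(-2*t)/(3*t^4)

E[X^3] = M′′′(0) = 10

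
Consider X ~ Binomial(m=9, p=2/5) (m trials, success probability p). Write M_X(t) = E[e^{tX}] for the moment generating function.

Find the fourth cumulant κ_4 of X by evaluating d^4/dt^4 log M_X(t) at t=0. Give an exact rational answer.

M_X(t) = (2*e^(t)/5 + 3/5)^9
K_X(t) = log M_X(t) = 9*log(2*e^(t)/5 + 3/5)
dK/dt = 18*e^(t)/(2*e^(t) + 3)
d^2K/dt^2 = 54*e^(t)/(4*e^(2*t) + 12*e^(t) + 9)
d^3K/dt^3 = (-108*e^(2*t) + 162*e^(t))/(8*e^(3*t) + 36*e^(2*t) + 54*e^(t) + 27)
d^4K/dt^4 = (216*e^(3*t) - 1296*e^(2*t) + 486*e^(t))/(16*e^(4*t) + 96*e^(3*t) + 216*e^(2*t) + 216*e^(t) + 81)

κ_4 = d^4K/dt^4 |_{t=0} = -594/625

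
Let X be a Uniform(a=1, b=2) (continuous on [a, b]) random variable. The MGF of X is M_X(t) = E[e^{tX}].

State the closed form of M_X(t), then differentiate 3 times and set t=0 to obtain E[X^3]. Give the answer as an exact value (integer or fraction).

E[X^3] = M^(3)(0) = 15/4

M_X(t) = (e^(2*t) - e^(t))/t
M^(3)(t) = (8*t^3*e^(2*t) - t^3*e^(t) - 12*t^2*e^(2*t) + 3*t^2*e^(t) + 12*t*e^(2*t) - 6*t*e^(t) - 6*e^(2*t) + 6*e^(t))/t^4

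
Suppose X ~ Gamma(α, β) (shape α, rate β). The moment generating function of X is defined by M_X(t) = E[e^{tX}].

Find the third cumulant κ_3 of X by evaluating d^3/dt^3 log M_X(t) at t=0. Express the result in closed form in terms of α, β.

κ_3 = K′′′(0) = 2*α/β^3

M_X(t) = (β/(β - t))^α
K_X(t) = log M_X(t) = α*(log(β) - log(β - t))
K′(t) = -α/(-β + t)
K′′(t) = α/(β^2 - 2*β*t + t^2)
K′′′(t) = -2*α/(-β^3 + 3*β^2*t - 3*β*t^2 + t^3)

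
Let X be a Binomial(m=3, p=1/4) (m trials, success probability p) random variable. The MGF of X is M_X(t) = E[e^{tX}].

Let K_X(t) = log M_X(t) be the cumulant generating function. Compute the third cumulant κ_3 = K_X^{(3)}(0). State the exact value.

M_X(t) = (e^(t)/4 + 3/4)^3
K_X(t) = log M_X(t) = 3*log(e^(t)/4 + 3/4)
K′(t) = 3*e^(t)/(e^(t) + 3)
K′′(t) = 9*e^(t)/(e^(2*t) + 6*e^(t) + 9)
K′′′(t) = (-9*e^(2*t) + 27*e^(t))/(e^(3*t) + 9*e^(2*t) + 27*e^(t) + 27)

κ_3 = K′′′(0) = 9/32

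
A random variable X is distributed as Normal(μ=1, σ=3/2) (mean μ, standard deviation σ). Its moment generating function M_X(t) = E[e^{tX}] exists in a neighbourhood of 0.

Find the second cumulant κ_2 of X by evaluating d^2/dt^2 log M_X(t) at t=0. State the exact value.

κ_2 = K′′(0) = 9/4

M_X(t) = e^(9*t^2/8 + t)
K_X(t) = log M_X(t) = 9*t^2/8 + t
K′(t) = 9*t/4 + 1
K′′(t) = 9/4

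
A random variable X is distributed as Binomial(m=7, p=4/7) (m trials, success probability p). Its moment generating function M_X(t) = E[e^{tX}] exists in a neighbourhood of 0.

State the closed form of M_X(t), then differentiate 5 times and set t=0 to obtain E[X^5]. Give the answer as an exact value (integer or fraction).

E[X^5] = d^5M/dt^5 |_{t=0} = 5374564/2401

M_X(t) = (4*e^(t)/7 + 3/7)^7
dM/dt = 16384*e^(7*t)/117649 + 73728*e^(6*t)/117649 + 138240*e^(5*t)/117649 + 138240*e^(4*t)/117649 + 77760*e^(3*t)/117649 + 23328*e^(2*t)/117649 + 2916*e^(t)/117649
d^2M/dt^2 = 16384*e^(7*t)/16807 + 442368*e^(6*t)/117649 + 691200*e^(5*t)/117649 + 552960*e^(4*t)/117649 + 233280*e^(3*t)/117649 + 46656*e^(2*t)/117649 + 2916*e^(t)/117649
d^3M/dt^3 = 16384*e^(7*t)/2401 + 2654208*e^(6*t)/117649 + 3456000*e^(5*t)/117649 + 2211840*e^(4*t)/117649 + 699840*e^(3*t)/117649 + 93312*e^(2*t)/117649 + 2916*e^(t)/117649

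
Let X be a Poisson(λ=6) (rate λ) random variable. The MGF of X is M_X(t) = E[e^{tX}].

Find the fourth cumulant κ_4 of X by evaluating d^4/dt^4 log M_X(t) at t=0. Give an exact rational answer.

M_X(t) = e^(6*e^(t) - 6)
K_X(t) = log M_X(t) = 6*e^(t) - 6
dK/dt = 6*e^(t)
d^2K/dt^2 = 6*e^(t)
d^3K/dt^3 = 6*e^(t)
d^4K/dt^4 = 6*e^(t)

κ_4 = d^4K/dt^4 |_{t=0} = 6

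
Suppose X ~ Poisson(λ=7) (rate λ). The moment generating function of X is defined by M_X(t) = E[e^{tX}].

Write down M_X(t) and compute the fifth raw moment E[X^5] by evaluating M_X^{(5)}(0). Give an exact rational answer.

M_X(t) = e^(7*e^(t) - 7)
D^5[M](t) = (16807*e^(5*t)*e^(7*e^(t)) + 24010*e^(4*t)*e^(7*e^(t)) + 8575*e^(3*t)*e^(7*e^(t)) + 735*e^(2*t)*e^(7*e^(t)) + 7*e^(t)*e^(7*e^(t)))*e^(-7)

E[X^5] = D^5[M](0) = 50134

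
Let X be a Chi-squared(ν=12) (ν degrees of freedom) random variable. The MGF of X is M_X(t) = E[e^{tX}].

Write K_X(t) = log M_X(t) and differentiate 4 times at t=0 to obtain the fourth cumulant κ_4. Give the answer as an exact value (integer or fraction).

κ_4 = K′′′′(0) = 576

M_X(t) = (1 - 2*t)^(-6)
K_X(t) = log M_X(t) = -6*log(1 - 2*t)
K′(t) = -12/(2*t - 1)
K′′(t) = 24/(4*t^2 - 4*t + 1)
K′′′(t) = -96/(8*t^3 - 12*t^2 + 6*t - 1)
K′′′′(t) = 576/(16*t^4 - 32*t^3 + 24*t^2 - 8*t + 1)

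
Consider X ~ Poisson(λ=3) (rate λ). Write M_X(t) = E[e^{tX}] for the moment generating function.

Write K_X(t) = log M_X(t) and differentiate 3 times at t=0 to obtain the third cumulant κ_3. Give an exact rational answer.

M_X(t) = e^(3*e^(t) - 3)
K_X(t) = log M_X(t) = 3*e^(t) - 3
K^(3)(t) = 3*e^(t)

κ_3 = K^(3)(0) = 3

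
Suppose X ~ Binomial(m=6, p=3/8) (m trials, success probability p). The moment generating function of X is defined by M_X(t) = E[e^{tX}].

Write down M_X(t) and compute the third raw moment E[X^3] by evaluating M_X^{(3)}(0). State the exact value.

M_X(t) = (3*e^(t)/8 + 5/8)^6
M^(3)(t) = 19683*e^(6*t)/32768 + 455625*e^(5*t)/131072 + 30375*e^(4*t)/4096 + 455625*e^(3*t)/65536 + 84375*e^(2*t)/32768 + 28125*e^(t)/131072

E[X^3] = M^(3)(0) = 1359/64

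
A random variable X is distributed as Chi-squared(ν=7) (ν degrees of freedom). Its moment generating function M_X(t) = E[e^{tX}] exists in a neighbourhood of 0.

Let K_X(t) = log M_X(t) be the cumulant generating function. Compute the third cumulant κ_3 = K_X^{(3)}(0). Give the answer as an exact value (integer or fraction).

κ_3 = d^3K/dt^3 |_{t=0} = 56

M_X(t) = (1 - 2*t)^(-7/2)
K_X(t) = log M_X(t) = -7*log(1 - 2*t)/2
dK/dt = -7/(2*t - 1)
d^2K/dt^2 = 14/(4*t^2 - 4*t + 1)
d^3K/dt^3 = -56/(8*t^3 - 12*t^2 + 6*t - 1)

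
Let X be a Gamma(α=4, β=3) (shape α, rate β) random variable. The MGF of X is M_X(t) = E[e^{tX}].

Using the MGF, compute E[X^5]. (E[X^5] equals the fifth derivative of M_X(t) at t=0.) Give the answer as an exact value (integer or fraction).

E[X^5] = M′′′′′(0) = 2240/81

M_X(t) = 81/(3 - t)^4
M′(t) = -324/(t^5 - 15*t^4 + 90*t^3 - 270*t^2 + 405*t - 243)
M′′(t) = 1620/(t^6 - 18*t^5 + 135*t^4 - 540*t^3 + 1215*t^2 - 1458*t + 729)
M′′′(t) = -9720/(t^7 - 21*t^6 + 189*t^5 - 945*t^4 + 2835*t^3 - 5103*t^2 + 5103*t - 2187)
M′′′′(t) = 68040/(t^8 - 24*t^7 + 252*t^6 - 1512*t^5 + 5670*t^4 - 13608*t^3 + 20412*t^2 - 17496*t + 6561)
M′′′′′(t) = -544320/(t^9 - 27*t^8 + 324*t^7 - 2268*t^6 + 10206*t^5 - 30618*t^4 + 61236*t^3 - 78732*t^2 + 59049*t - 19683)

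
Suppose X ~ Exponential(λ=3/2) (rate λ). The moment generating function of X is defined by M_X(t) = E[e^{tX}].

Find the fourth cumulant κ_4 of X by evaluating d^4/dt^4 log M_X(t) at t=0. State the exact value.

κ_4 = K′′′′(0) = 32/27

M_X(t) = 3/(2*(3/2 - t))
K_X(t) = log M_X(t) = -log(3/2 - t) - log(2) + log(3)
K′(t) = -2/(2*t - 3)
K′′(t) = 4/(4*t^2 - 12*t + 9)
K′′′(t) = -16/(8*t^3 - 36*t^2 + 54*t - 27)
K′′′′(t) = 96/(16*t^4 - 96*t^3 + 216*t^2 - 216*t + 81)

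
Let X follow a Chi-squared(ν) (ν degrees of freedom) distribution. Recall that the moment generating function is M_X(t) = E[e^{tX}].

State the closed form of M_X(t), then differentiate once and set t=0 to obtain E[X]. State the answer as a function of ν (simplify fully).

E[X] = D[M](0) = ν

M_X(t) = (1 - 2*t)^(-ν/2)
D[M](t) = -ν/(2*t*(1 - 2*t)^(ν/2) - (1 - 2*t)^(ν/2))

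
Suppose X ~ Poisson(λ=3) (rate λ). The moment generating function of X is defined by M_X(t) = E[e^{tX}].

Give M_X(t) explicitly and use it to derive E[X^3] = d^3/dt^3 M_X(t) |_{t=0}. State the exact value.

E[X^3] = d^3M/dt^3 |_{t=0} = 57

M_X(t) = e^(3*e^(t) - 3)
dM/dt = 3*e^(-3)*e^(t)*e^(3*e^(t))
d^2M/dt^2 = (9*e^(2*t)*e^(3*e^(t)) + 3*e^(t)*e^(3*e^(t)))*e^(-3)
d^3M/dt^3 = (27*e^(3*t)*e^(3*e^(t)) + 27*e^(2*t)*e^(3*e^(t)) + 3*e^(t)*e^(3*e^(t)))*e^(-3)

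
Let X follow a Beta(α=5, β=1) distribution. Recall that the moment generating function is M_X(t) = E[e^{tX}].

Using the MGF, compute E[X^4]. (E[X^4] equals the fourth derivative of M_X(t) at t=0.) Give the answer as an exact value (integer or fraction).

E[X^4] = M′′′′(0) = 5/9

M_X(t) = ₁F₁(5; 6; t)
M′(t) = 5*₁F₁(6; 7; t)/6
M′′(t) = 5*₁F₁(7; 8; t)/7
M′′′(t) = 5*₁F₁(8; 9; t)/8
M′′′′(t) = 5*₁F₁(9; 10; t)/9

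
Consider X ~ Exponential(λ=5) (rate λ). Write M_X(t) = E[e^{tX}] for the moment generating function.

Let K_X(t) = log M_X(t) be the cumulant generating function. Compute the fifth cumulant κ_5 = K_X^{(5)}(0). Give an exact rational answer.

M_X(t) = 5/(5 - t)
K_X(t) = log M_X(t) = -log(5 - t) + log(5)
K^(5)(t) = -24/(t^5 - 25*t^4 + 250*t^3 - 1250*t^2 + 3125*t - 3125)

κ_5 = K^(5)(0) = 24/3125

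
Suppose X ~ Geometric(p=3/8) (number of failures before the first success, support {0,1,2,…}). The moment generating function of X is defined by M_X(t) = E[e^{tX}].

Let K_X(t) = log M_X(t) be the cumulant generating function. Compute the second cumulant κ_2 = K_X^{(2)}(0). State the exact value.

κ_2 = K^(2)(0) = 40/9

M_X(t) = 3/(8*(1 - 5*e^(t)/8))
K_X(t) = log M_X(t) = -log(1 - 5*e^(t)/8) - 3*log(2) + log(3)
K^(2)(t) = 40*e^(t)/(25*e^(2*t) - 80*e^(t) + 64)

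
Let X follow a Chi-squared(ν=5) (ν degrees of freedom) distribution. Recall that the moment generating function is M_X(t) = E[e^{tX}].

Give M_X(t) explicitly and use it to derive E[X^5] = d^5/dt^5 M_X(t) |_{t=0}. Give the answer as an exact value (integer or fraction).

M_X(t) = (1 - 2*t)^(-5/2)
dM/dt = -5/(8*t^3*√(1 - 2*t) - 12*t^2*√(1 - 2*t) + 6*t*√(1 - 2*t) - √(1 - 2*t))
d^2M/dt^2 = 35/(16*t^4*√(1 - 2*t) - 32*t^3*√(1 - 2*t) + 24*t^2*√(1 - 2*t) - 8*t*√(1 - 2*t) + √(1 - 2*t))
d^3M/dt^3 = -315/(32*t^5*√(1 - 2*t) - 80*t^4*√(1 - 2*t) + 80*t^3*√(1 - 2*t) - 40*t^2*√(1 - 2*t) + 10*t*√(1 - 2*t) - √(1 - 2*t))
d^4M/dt^4 = 3465/(64*t^6*√(1 - 2*t) - 192*t^5*√(1 - 2*t) + 240*t^4*√(1 - 2*t) - 160*t^3*√(1 - 2*t) + 60*t^2*√(1 - 2*t) - 12*t*√(1 - 2*t) + √(1 - 2*t))

E[X^5] = d^5M/dt^5 |_{t=0} = 45045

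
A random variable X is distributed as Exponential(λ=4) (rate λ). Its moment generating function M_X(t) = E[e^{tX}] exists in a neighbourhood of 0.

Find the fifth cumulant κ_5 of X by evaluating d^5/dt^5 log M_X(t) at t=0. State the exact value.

M_X(t) = 4/(4 - t)
K_X(t) = log M_X(t) = -log(4 - t) + 2*log(2)
D^5[K](t) = -24/(t^5 - 20*t^4 + 160*t^3 - 640*t^2 + 1280*t - 1024)

κ_5 = D^5[K](0) = 3/128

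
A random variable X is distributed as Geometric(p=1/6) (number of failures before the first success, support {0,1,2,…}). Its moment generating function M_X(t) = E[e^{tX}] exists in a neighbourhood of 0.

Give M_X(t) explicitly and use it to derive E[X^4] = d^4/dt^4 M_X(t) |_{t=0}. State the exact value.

E[X^4] = M^(4)(0) = 19855

M_X(t) = 1/(6*(1 - 5*e^(t)/6))
M^(4)(t) = (-625*e^(4*t) - 8250*e^(3*t) - 9900*e^(2*t) - 1080*e^(t))/(3125*e^(5*t) - 18750*e^(4*t) + 45000*e^(3*t) - 54000*e^(2*t) + 32400*e^(t) - 7776)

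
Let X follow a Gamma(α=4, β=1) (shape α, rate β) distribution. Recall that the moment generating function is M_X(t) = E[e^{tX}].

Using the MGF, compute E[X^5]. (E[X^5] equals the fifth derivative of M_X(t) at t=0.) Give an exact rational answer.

E[X^5] = d^5M/dt^5 |_{t=0} = 6720

M_X(t) = (1 - t)^(-4)
dM/dt = -4/(t^5 - 5*t^4 + 10*t^3 - 10*t^2 + 5*t - 1)
d^2M/dt^2 = 20/(t^6 - 6*t^5 + 15*t^4 - 20*t^3 + 15*t^2 - 6*t + 1)
d^3M/dt^3 = -120/(t^7 - 7*t^6 + 21*t^5 - 35*t^4 + 35*t^3 - 21*t^2 + 7*t - 1)
d^4M/dt^4 = 840/(t^8 - 8*t^7 + 28*t^6 - 56*t^5 + 70*t^4 - 56*t^3 + 28*t^2 - 8*t + 1)
d^5M/dt^5 = -6720/(t^9 - 9*t^8 + 36*t^7 - 84*t^6 + 126*t^5 - 126*t^4 + 84*t^3 - 36*t^2 + 9*t - 1)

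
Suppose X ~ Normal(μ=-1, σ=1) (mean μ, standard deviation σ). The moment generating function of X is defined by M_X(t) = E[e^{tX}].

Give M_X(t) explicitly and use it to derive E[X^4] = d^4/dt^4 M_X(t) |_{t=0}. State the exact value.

M_X(t) = e^(t^2/2 - t)
M^(4)(t) = (t^4*e^(t^2/2) - 4*t^3*e^(t^2/2) + 12*t^2*e^(t^2/2) - 16*t*e^(t^2/2) + 10*e^(t^2/2))*e^(-t)

E[X^4] = M^(4)(0) = 10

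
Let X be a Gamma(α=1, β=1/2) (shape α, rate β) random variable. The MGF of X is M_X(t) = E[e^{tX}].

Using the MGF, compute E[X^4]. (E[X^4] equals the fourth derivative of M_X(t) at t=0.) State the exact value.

E[X^4] = D^4[M](0) = 384

M_X(t) = 1/(2*(1/2 - t))
D^4[M](t) = -384/(32*t^5 - 80*t^4 + 80*t^3 - 40*t^2 + 10*t - 1)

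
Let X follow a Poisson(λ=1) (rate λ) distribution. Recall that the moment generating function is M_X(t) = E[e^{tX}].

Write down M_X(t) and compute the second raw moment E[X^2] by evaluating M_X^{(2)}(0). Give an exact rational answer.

M_X(t) = e^(e^(t) - 1)
dM/dt = e^(-1)*e^(t)*e^(e^(t))
d^2M/dt^2 = (e^(2*t)*e^(e^(t)) + e^(t)*e^(e^(t)))*e^(-1)

E[X^2] = d^2M/dt^2 |_{t=0} = 2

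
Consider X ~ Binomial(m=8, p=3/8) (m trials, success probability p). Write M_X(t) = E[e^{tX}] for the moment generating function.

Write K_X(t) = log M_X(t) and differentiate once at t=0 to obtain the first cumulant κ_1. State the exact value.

M_X(t) = (3*e^(t)/8 + 5/8)^8
K_X(t) = log M_X(t) = 8*log(3*e^(t)/8 + 5/8)
K′(t) = 24*e^(t)/(3*e^(t) + 5)

κ_1 = K′(0) = 3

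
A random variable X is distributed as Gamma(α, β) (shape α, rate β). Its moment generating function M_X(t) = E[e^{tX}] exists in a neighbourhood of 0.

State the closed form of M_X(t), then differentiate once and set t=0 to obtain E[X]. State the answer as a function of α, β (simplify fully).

E[X] = D[M](0) = α/β

M_X(t) = (β/(β - t))^α
D[M](t) = -α*β^α*(1/(β - t))^α/(-β + t)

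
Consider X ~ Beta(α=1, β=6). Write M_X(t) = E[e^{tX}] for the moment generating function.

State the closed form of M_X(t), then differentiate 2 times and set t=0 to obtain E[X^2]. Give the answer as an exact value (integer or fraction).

M_X(t) = ₁F₁(1; 7; t)
M′(t) = ₁F₁(2; 8; t)/7
M′′(t) = ₁F₁(3; 9; t)/28

E[X^2] = M′′(0) = 1/28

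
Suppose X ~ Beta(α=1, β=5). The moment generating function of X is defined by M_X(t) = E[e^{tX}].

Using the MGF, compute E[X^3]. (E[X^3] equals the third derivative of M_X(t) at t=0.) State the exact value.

E[X^3] = M′′′(0) = 1/56

M_X(t) = ₁F₁(1; 6; t)
M′(t) = ₁F₁(2; 7; t)/6
M′′(t) = ₁F₁(3; 8; t)/21
M′′′(t) = ₁F₁(4; 9; t)/56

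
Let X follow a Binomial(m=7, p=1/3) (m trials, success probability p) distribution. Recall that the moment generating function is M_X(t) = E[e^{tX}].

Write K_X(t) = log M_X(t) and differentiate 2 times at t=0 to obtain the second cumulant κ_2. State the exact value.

κ_2 = K^(2)(0) = 14/9

M_X(t) = (e^(t)/3 + 2/3)^7
K_X(t) = log M_X(t) = 7*log(e^(t)/3 + 2/3)
K^(2)(t) = 14*e^(t)/(e^(2*t) + 4*e^(t) + 4)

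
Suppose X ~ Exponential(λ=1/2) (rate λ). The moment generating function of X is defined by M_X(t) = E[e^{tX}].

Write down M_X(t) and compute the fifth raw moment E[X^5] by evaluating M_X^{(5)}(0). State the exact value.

E[X^5] = D^5[M](0) = 3840

M_X(t) = 1/(2*(1/2 - t))
D^5[M](t) = 3840/(64*t^6 - 192*t^5 + 240*t^4 - 160*t^3 + 60*t^2 - 12*t + 1)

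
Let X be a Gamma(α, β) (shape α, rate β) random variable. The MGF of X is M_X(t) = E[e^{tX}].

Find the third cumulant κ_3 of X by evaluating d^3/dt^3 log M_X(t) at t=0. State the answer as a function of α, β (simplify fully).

κ_3 = K′′′(0) = 2*α/β^3

M_X(t) = (β/(β - t))^α
K_X(t) = log M_X(t) = α*(log(β) - log(β - t))
K′(t) = -α/(-β + t)
K′′(t) = α/(β^2 - 2*β*t + t^2)
K′′′(t) = -2*α/(-β^3 + 3*β^2*t - 3*β*t^2 + t^3)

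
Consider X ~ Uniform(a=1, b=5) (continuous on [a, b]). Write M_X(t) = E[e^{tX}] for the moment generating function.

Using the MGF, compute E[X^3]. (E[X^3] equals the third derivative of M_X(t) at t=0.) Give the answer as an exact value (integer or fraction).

M_X(t) = (e^(5*t) - e^(t))/(4*t)
M′(t) = (5*t*e^(5*t) - t*e^(t) - e^(5*t) + e^(t))/(4*t^2)
M′′(t) = (25*t^2*e^(5*t) - t^2*e^(t) - 10*t*e^(5*t) + 2*t*e^(t) + 2*e^(5*t) - 2*e^(t))/(4*t^3)
M′′′(t) = (125*t^3*e^(5*t) - t^3*e^(t) - 75*t^2*e^(5*t) + 3*t^2*e^(t) + 30*t*e^(5*t) - 6*t*e^(t) - 6*e^(5*t) + 6*e^(t))/(4*t^4)

E[X^3] = M′′′(0) = 39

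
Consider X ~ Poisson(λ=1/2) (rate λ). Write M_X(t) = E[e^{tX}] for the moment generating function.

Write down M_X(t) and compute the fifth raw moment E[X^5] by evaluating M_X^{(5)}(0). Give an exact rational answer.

E[X^5] = M′′′′′(0) = 257/32

M_X(t) = e^(e^(t)/2 - 1/2)
M′(t) = e^(-1/2)*e^(t)*e^(e^(t)/2)/2
M′′(t) = (e^(2*t)*e^(e^(t)/2) + 2*e^(t)*e^(e^(t)/2))*e^(-1/2)/4
M′′′(t) = (e^(3*t)*e^(e^(t)/2) + 6*e^(2*t)*e^(e^(t)/2) + 4*e^(t)*e^(e^(t)/2))*e^(-1/2)/8
M′′′′(t) = (e^(4*t)*e^(e^(t)/2) + 12*e^(3*t)*e^(e^(t)/2) + 28*e^(2*t)*e^(e^(t)/2) + 8*e^(t)*e^(e^(t)/2))*e^(-1/2)/16
M′′′′′(t) = (e^(5*t)*e^(e^(t)/2) + 20*e^(4*t)*e^(e^(t)/2) + 100*e^(3*t)*e^(e^(t)/2) + 120*e^(2*t)*e^(e^(t)/2) + 16*e^(t)*e^(e^(t)/2))*e^(-1/2)/32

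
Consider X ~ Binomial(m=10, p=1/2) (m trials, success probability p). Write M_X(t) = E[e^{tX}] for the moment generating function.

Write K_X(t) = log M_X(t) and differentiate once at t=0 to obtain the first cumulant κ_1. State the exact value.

κ_1 = K^(1)(0) = 5

M_X(t) = (e^(t)/2 + 1/2)^10
K_X(t) = log M_X(t) = 10*log(e^(t)/2 + 1/2)
K^(1)(t) = 10*e^(t)/(e^(t) + 1)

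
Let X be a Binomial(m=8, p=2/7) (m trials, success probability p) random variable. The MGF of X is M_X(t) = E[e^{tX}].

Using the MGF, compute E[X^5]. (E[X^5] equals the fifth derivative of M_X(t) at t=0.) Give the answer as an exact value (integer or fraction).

M_X(t) = (2*e^(t)/7 + 5/7)^8

E[X^5] = D^5[M](0) = 940048/2401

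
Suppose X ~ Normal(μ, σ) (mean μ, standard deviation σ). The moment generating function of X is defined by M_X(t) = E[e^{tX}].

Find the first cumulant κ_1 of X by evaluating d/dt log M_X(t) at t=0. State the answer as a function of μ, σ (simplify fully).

M_X(t) = e^(μ*t + σ^2*t^2/2)
K_X(t) = log M_X(t) = μ*t + σ^2*t^2/2
dK/dt = μ + σ^2*t

κ_1 = dK/dt |_{t=0} = μ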